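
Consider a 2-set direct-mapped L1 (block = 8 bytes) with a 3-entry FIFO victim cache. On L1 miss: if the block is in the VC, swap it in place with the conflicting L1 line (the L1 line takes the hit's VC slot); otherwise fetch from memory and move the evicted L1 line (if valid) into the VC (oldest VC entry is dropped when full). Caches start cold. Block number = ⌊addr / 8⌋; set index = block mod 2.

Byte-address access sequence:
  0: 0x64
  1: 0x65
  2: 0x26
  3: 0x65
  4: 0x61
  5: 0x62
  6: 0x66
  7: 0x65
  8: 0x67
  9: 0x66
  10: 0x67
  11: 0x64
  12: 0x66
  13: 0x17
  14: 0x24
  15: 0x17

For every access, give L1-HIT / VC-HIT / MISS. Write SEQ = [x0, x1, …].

SEQ = [MISS, L1-HIT, MISS, VC-HIT, L1-HIT, L1-HIT, L1-HIT, L1-HIT, L1-HIT, L1-HIT, L1-HIT, L1-HIT, L1-HIT, MISS, VC-HIT, VC-HIT]

0: 0x64 (blk 12, set 0) → MISS  vc=[]
1: 0x65 (blk 12, set 0) → L1-HIT  vc=[]
2: 0x26 (blk 4, set 0) → MISS  vc=[12]
3: 0x65 (blk 12, set 0) → VC-HIT  vc=[4]
4: 0x61 (blk 12, set 0) → L1-HIT  vc=[4]
5: 0x62 (blk 12, set 0) → L1-HIT  vc=[4]
6: 0x66 (blk 12, set 0) → L1-HIT  vc=[4]
7: 0x65 (blk 12, set 0) → L1-HIT  vc=[4]
8: 0x67 (blk 12, set 0) → L1-HIT  vc=[4]
9: 0x66 (blk 12, set 0) → L1-HIT  vc=[4]
10: 0x67 (blk 12, set 0) → L1-HIT  vc=[4]
11: 0x64 (blk 12, set 0) → L1-HIT  vc=[4]
12: 0x66 (blk 12, set 0) → L1-HIT  vc=[4]
13: 0x17 (blk 2, set 0) → MISS  vc=[4, 12]
14: 0x24 (blk 4, set 0) → VC-HIT  vc=[2, 12]
15: 0x17 (blk 2, set 0) → VC-HIT  vc=[4, 12]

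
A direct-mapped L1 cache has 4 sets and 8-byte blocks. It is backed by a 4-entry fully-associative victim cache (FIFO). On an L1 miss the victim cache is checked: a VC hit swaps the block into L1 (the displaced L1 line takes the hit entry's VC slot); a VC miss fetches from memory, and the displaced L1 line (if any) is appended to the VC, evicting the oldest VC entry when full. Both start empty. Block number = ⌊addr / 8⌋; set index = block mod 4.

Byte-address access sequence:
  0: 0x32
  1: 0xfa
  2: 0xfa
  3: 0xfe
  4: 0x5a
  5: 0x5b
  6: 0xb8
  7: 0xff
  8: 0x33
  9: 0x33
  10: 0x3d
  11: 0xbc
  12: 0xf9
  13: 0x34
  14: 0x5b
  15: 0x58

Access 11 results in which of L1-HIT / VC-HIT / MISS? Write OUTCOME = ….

#0 0x32→b6/s2 MISS; vc=[]
#1 0xfa→b31/s3 MISS; vc=[]
#2 0xfa→b31/s3 L1-HIT; vc=[]
#3 0xfe→b31/s3 L1-HIT; vc=[]
#4 0x5a→b11/s3 MISS; vc=[31]
#5 0x5b→b11/s3 L1-HIT; vc=[31]
#6 0xb8→b23/s3 MISS; vc=[31,11]
#7 0xff→b31/s3 VC-HIT; vc=[23,11]
#8 0x33→b6/s2 L1-HIT; vc=[23,11]
#9 0x33→b6/s2 L1-HIT; vc=[23,11]
#10 0x3d→b7/s3 MISS; vc=[23,11,31]
#11 0xbc→b23/s3 VC-HIT; vc=[7,11,31]
#12 0xf9→b31/s3 VC-HIT; vc=[7,11,23]
#13 0x34→b6/s2 L1-HIT; vc=[7,11,23]
#14 0x5b→b11/s3 VC-HIT; vc=[7,31,23]
#15 0x58→b11/s3 L1-HIT; vc=[7,31,23]

OUTCOME = VC-HIT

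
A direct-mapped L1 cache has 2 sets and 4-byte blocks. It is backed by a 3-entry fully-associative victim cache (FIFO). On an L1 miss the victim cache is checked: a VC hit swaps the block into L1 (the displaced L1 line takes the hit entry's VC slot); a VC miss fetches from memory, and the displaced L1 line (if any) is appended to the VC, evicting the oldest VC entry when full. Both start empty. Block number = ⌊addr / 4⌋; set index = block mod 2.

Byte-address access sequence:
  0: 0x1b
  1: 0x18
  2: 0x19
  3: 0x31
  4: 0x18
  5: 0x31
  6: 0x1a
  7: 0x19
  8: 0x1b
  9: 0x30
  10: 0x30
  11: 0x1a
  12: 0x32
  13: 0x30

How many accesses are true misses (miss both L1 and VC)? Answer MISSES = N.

MISSES = 2

0: 0x1b (blk 6, set 0) → MISS  vc=[]
1: 0x18 (blk 6, set 0) → L1-HIT  vc=[]
2: 0x19 (blk 6, set 0) → L1-HIT  vc=[]
3: 0x31 (blk 12, set 0) → MISS  vc=[6]
4: 0x18 (blk 6, set 0) → VC-HIT  vc=[12]
5: 0x31 (blk 12, set 0) → VC-HIT  vc=[6]
6: 0x1a (blk 6, set 0) → VC-HIT  vc=[12]
7: 0x19 (blk 6, set 0) → L1-HIT  vc=[12]
8: 0x1b (blk 6, set 0) → L1-HIT  vc=[12]
9: 0x30 (blk 12, set 0) → VC-HIT  vc=[6]
10: 0x30 (blk 12, set 0) → L1-HIT  vc=[6]
11: 0x1a (blk 6, set 0) → VC-HIT  vc=[12]
12: 0x32 (blk 12, set 0) → VC-HIT  vc=[6]
13: 0x30 (blk 12, set 0) → L1-HIT  vc=[6]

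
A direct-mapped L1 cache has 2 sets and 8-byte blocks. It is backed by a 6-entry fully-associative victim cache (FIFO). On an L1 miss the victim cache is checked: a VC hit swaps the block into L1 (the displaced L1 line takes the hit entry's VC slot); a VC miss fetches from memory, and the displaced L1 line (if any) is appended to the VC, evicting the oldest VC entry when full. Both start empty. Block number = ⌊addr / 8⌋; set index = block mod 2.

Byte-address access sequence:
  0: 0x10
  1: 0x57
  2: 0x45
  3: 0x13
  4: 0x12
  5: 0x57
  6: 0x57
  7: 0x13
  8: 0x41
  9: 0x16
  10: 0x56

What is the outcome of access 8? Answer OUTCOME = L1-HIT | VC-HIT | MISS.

OUTCOME = VC-HIT

  [0] addr=0x10 blk=2 s=0: MISS | VC []
  [1] addr=0x57 blk=10 s=0: MISS | VC [2]
  [2] addr=0x45 blk=8 s=0: MISS | VC [2, 10]
  [3] addr=0x13 blk=2 s=0: VC-HIT | VC [8, 10]
  [4] addr=0x12 blk=2 s=0: L1-HIT | VC [8, 10]
  [5] addr=0x57 blk=10 s=0: VC-HIT | VC [8, 2]
  [6] addr=0x57 blk=10 s=0: L1-HIT | VC [8, 2]
  [7] addr=0x13 blk=2 s=0: VC-HIT | VC [8, 10]
  [8] addr=0x41 blk=8 s=0: VC-HIT | VC [2, 10]
  [9] addr=0x16 blk=2 s=0: VC-HIT | VC [8, 10]
  [10] addr=0x56 blk=10 s=0: VC-HIT | VC [8, 2]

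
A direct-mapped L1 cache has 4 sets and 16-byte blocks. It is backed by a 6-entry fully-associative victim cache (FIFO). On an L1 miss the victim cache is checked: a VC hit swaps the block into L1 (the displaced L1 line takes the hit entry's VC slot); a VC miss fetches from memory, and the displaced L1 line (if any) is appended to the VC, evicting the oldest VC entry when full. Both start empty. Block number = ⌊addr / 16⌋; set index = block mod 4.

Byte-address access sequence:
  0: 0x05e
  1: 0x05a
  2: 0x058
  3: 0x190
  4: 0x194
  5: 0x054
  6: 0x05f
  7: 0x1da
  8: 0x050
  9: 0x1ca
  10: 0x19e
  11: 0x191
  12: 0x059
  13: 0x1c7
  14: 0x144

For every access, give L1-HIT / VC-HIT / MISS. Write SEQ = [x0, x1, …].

0: 0x5e (blk 5, set 1) → MISS  vc=[]
1: 0x5a (blk 5, set 1) → L1-HIT  vc=[]
2: 0x58 (blk 5, set 1) → L1-HIT  vc=[]
3: 0x190 (blk 25, set 1) → MISS  vc=[5]
4: 0x194 (blk 25, set 1) → L1-HIT  vc=[5]
5: 0x54 (blk 5, set 1) → VC-HIT  vc=[25]
6: 0x5f (blk 5, set 1) → L1-HIT  vc=[25]
7: 0x1da (blk 29, set 1) → MISS  vc=[25, 5]
8: 0x50 (blk 5, set 1) → VC-HIT  vc=[25, 29]
9: 0x1ca (blk 28, set 0) → MISS  vc=[25, 29]
10: 0x19e (blk 25, set 1) → VC-HIT  vc=[5, 29]
11: 0x191 (blk 25, set 1) → L1-HIT  vc=[5, 29]
12: 0x59 (blk 5, set 1) → VC-HIT  vc=[25, 29]
13: 0x1c7 (blk 28, set 0) → L1-HIT  vc=[25, 29]
14: 0x144 (blk 20, set 0) → MISS  vc=[25, 29, 28]

SEQ = [MISS, L1-HIT, L1-HIT, MISS, L1-HIT, VC-HIT, L1-HIT, MISS, VC-HIT, MISS, VC-HIT, L1-HIT, VC-HIT, L1-HIT, MISS]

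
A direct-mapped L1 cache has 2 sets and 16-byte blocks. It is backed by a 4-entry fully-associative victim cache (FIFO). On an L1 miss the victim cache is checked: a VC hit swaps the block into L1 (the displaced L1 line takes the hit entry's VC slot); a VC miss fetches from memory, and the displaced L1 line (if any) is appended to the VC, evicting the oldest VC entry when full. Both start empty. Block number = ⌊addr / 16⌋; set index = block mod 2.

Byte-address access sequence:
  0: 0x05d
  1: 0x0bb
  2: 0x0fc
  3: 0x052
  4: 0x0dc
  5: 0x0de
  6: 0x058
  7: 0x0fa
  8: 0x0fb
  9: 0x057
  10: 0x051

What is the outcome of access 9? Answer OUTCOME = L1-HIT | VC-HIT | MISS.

OUTCOME = VC-HIT

  [0] addr=0x5d blk=5 s=1: MISS | VC []
  [1] addr=0xbb blk=11 s=1: MISS | VC [5]
  [2] addr=0xfc blk=15 s=1: MISS | VC [5, 11]
  [3] addr=0x52 blk=5 s=1: VC-HIT | VC [15, 11]
  [4] addr=0xdc blk=13 s=1: MISS | VC [15, 11, 5]
  [5] addr=0xde blk=13 s=1: L1-HIT | VC [15, 11, 5]
  [6] addr=0x58 blk=5 s=1: VC-HIT | VC [15, 11, 13]
  [7] addr=0xfa blk=15 s=1: VC-HIT | VC [5, 11, 13]
  [8] addr=0xfb blk=15 s=1: L1-HIT | VC [5, 11, 13]
  [9] addr=0x57 blk=5 s=1: VC-HIT | VC [15, 11, 13]
  [10] addr=0x51 blk=5 s=1: L1-HIT | VC [15, 11, 13]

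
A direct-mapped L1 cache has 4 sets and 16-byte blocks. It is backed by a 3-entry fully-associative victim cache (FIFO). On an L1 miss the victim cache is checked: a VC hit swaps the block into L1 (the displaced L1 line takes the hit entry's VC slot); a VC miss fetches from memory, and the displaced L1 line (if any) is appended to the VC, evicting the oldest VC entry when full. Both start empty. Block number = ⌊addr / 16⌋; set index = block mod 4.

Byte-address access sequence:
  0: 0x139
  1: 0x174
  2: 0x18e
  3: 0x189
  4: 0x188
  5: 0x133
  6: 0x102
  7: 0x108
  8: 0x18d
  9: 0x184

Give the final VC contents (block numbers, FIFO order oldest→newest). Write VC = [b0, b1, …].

0: 0x139 (blk 19, set 3) → MISS  vc=[]
1: 0x174 (blk 23, set 3) → MISS  vc=[19]
2: 0x18e (blk 24, set 0) → MISS  vc=[19]
3: 0x189 (blk 24, set 0) → L1-HIT  vc=[19]
4: 0x188 (blk 24, set 0) → L1-HIT  vc=[19]
5: 0x133 (blk 19, set 3) → VC-HIT  vc=[23]
6: 0x102 (blk 16, set 0) → MISS  vc=[23, 24]
7: 0x108 (blk 16, set 0) → L1-HIT  vc=[23, 24]
8: 0x18d (blk 24, set 0) → VC-HIT  vc=[23, 16]
9: 0x184 (blk 24, set 0) → L1-HIT  vc=[23, 16]

VC = [23, 16]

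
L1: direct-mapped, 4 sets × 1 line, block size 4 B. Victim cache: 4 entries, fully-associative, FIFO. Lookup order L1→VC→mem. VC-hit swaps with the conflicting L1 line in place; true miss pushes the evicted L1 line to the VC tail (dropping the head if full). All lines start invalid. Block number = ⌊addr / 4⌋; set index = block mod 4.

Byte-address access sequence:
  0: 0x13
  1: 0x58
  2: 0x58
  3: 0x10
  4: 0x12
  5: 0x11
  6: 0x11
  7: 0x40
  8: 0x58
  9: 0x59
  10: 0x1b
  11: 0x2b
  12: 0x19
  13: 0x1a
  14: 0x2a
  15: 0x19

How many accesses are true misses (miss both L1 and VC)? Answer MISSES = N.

MISSES = 5

0: 0x13 (blk 4, set 0) → MISS  vc=[]
1: 0x58 (blk 22, set 2) → MISS  vc=[]
2: 0x58 (blk 22, set 2) → L1-HIT  vc=[]
3: 0x10 (blk 4, set 0) → L1-HIT  vc=[]
4: 0x12 (blk 4, set 0) → L1-HIT  vc=[]
5: 0x11 (blk 4, set 0) → L1-HIT  vc=[]
6: 0x11 (blk 4, set 0) → L1-HIT  vc=[]
7: 0x40 (blk 16, set 0) → MISS  vc=[4]
8: 0x58 (blk 22, set 2) → L1-HIT  vc=[4]
9: 0x59 (blk 22, set 2) → L1-HIT  vc=[4]
10: 0x1b (blk 6, set 2) → MISS  vc=[4, 22]
11: 0x2b (blk 10, set 2) → MISS  vc=[4, 22, 6]
12: 0x19 (blk 6, set 2) → VC-HIT  vc=[4, 22, 10]
13: 0x1a (blk 6, set 2) → L1-HIT  vc=[4, 22, 10]
14: 0x2a (blk 10, set 2) → VC-HIT  vc=[4, 22, 6]
15: 0x19 (blk 6, set 2) → VC-HIT  vc=[4, 22, 10]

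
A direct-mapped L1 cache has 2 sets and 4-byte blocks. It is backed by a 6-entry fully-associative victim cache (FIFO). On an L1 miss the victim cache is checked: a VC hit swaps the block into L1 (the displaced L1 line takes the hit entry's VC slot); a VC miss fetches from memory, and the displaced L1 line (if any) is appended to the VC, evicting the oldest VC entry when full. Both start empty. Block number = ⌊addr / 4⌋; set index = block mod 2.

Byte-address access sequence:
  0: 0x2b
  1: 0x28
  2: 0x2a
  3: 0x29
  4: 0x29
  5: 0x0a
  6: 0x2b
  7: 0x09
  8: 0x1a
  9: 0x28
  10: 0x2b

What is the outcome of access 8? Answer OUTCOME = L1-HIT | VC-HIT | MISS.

#0 0x2b→b10/s0 MISS; vc=[]
#1 0x28→b10/s0 L1-HIT; vc=[]
#2 0x2a→b10/s0 L1-HIT; vc=[]
#3 0x29→b10/s0 L1-HIT; vc=[]
#4 0x29→b10/s0 L1-HIT; vc=[]
#5 0xa→b2/s0 MISS; vc=[10]
#6 0x2b→b10/s0 VC-HIT; vc=[2]
#7 0x9→b2/s0 VC-HIT; vc=[10]
#8 0x1a→b6/s0 MISS; vc=[10,2]
#9 0x28→b10/s0 VC-HIT; vc=[6,2]
#10 0x2b→b10/s0 L1-HIT; vc=[6,2]

OUTCOME = MISS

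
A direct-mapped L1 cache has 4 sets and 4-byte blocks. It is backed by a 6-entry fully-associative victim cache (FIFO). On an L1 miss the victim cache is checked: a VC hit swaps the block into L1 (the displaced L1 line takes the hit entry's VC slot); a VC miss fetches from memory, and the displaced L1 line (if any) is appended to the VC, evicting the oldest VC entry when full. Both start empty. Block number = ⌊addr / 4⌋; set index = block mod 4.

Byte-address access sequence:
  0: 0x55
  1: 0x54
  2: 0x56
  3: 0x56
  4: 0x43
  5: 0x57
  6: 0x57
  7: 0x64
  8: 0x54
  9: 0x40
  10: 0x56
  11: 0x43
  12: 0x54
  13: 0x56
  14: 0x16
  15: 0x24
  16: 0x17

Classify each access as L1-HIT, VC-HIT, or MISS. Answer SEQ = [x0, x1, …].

#0 0x55→b21/s1 MISS; vc=[]
#1 0x54→b21/s1 L1-HIT; vc=[]
#2 0x56→b21/s1 L1-HIT; vc=[]
#3 0x56→b21/s1 L1-HIT; vc=[]
#4 0x43→b16/s0 MISS; vc=[]
#5 0x57→b21/s1 L1-HIT; vc=[]
#6 0x57→b21/s1 L1-HIT; vc=[]
#7 0x64→b25/s1 MISS; vc=[21]
#8 0x54→b21/s1 VC-HIT; vc=[25]
#9 0x40→b16/s0 L1-HIT; vc=[25]
#10 0x56→b21/s1 L1-HIT; vc=[25]
#11 0x43→b16/s0 L1-HIT; vc=[25]
#12 0x54→b21/s1 L1-HIT; vc=[25]
#13 0x56→b21/s1 L1-HIT; vc=[25]
#14 0x16→b5/s1 MISS; vc=[25,21]
#15 0x24→b9/s1 MISS; vc=[25,21,5]
#16 0x17→b5/s1 VC-HIT; vc=[25,21,9]

SEQ = [MISS, L1-HIT, L1-HIT, L1-HIT, MISS, L1-HIT, L1-HIT, MISS, VC-HIT, L1-HIT, L1-HIT, L1-HIT, L1-HIT, L1-HIT, MISS, MISS, VC-HIT]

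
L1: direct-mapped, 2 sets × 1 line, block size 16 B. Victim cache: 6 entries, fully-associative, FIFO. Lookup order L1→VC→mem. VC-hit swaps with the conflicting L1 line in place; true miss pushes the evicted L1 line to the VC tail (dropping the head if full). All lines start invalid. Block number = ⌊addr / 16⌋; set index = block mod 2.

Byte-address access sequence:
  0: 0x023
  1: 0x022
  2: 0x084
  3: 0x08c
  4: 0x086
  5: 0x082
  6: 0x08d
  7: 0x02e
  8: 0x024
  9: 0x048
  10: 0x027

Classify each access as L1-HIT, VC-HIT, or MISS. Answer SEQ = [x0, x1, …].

0: 0x23 (blk 2, set 0) → MISS  vc=[]
1: 0x22 (blk 2, set 0) → L1-HIT  vc=[]
2: 0x84 (blk 8, set 0) → MISS  vc=[2]
3: 0x8c (blk 8, set 0) → L1-HIT  vc=[2]
4: 0x86 (blk 8, set 0) → L1-HIT  vc=[2]
5: 0x82 (blk 8, set 0) → L1-HIT  vc=[2]
6: 0x8d (blk 8, set 0) → L1-HIT  vc=[2]
7: 0x2e (blk 2, set 0) → VC-HIT  vc=[8]
8: 0x24 (blk 2, set 0) → L1-HIT  vc=[8]
9: 0x48 (blk 4, set 0) → MISS  vc=[8, 2]
10: 0x27 (blk 2, set 0) → VC-HIT  vc=[8, 4]

SEQ = [MISS, L1-HIT, MISS, L1-HIT, L1-HIT, L1-HIT, L1-HIT, VC-HIT, L1-HIT, MISS, VC-HIT]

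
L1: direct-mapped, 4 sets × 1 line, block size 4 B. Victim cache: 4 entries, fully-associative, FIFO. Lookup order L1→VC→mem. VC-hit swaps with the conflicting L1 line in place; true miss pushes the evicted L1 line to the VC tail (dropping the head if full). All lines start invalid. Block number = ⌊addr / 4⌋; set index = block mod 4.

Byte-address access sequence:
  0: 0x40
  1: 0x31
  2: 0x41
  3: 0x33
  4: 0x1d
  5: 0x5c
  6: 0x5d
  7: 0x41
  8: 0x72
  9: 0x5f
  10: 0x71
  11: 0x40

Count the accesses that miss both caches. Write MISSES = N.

#0 0x40→b16/s0 MISS; vc=[]
#1 0x31→b12/s0 MISS; vc=[16]
#2 0x41→b16/s0 VC-HIT; vc=[12]
#3 0x33→b12/s0 VC-HIT; vc=[16]
#4 0x1d→b7/s3 MISS; vc=[16]
#5 0x5c→b23/s3 MISS; vc=[16,7]
#6 0x5d→b23/s3 L1-HIT; vc=[16,7]
#7 0x41→b16/s0 VC-HIT; vc=[12,7]
#8 0x72→b28/s0 MISS; vc=[12,7,16]
#9 0x5f→b23/s3 L1-HIT; vc=[12,7,16]
#10 0x71→b28/s0 L1-HIT; vc=[12,7,16]
#11 0x40→b16/s0 VC-HIT; vc=[12,7,28]

MISSES = 5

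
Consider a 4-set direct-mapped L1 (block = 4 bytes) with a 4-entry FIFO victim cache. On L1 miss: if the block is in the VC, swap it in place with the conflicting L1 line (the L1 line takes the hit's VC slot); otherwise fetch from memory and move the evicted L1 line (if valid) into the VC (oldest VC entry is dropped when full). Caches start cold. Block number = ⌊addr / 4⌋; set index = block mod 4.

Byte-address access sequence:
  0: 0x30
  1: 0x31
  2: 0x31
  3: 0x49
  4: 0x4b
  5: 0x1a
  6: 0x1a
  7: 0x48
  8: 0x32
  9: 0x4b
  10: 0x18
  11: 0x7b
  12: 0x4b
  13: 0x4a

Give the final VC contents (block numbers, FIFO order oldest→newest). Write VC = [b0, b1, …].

  [0] addr=0x30 blk=12 s=0: MISS | VC []
  [1] addr=0x31 blk=12 s=0: L1-HIT | VC []
  [2] addr=0x31 blk=12 s=0: L1-HIT | VC []
  [3] addr=0x49 blk=18 s=2: MISS | VC []
  [4] addr=0x4b blk=18 s=2: L1-HIT | VC []
  [5] addr=0x1a blk=6 s=2: MISS | VC [18]
  [6] addr=0x1a blk=6 s=2: L1-HIT | VC [18]
  [7] addr=0x48 blk=18 s=2: VC-HIT | VC [6]
  [8] addr=0x32 blk=12 s=0: L1-HIT | VC [6]
  [9] addr=0x4b blk=18 s=2: L1-HIT | VC [6]
  [10] addr=0x18 blk=6 s=2: VC-HIT | VC [18]
  [11] addr=0x7b blk=30 s=2: MISS | VC [18, 6]
  [12] addr=0x4b blk=18 s=2: VC-HIT | VC [30, 6]
  [13] addr=0x4a blk=18 s=2: L1-HIT | VC [30, 6]

VC = [30, 6]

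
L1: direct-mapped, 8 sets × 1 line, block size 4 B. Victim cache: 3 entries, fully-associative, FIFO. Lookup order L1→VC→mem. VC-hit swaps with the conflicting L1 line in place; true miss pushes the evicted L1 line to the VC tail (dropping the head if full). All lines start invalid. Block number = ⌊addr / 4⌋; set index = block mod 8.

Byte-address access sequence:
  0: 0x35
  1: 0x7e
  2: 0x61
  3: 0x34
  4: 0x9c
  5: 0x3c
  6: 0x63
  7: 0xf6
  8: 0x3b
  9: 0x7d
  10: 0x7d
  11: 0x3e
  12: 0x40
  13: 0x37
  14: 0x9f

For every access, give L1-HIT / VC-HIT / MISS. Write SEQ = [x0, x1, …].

#0 0x35→b13/s5 MISS; vc=[]
#1 0x7e→b31/s7 MISS; vc=[]
#2 0x61→b24/s0 MISS; vc=[]
#3 0x34→b13/s5 L1-HIT; vc=[]
#4 0x9c→b39/s7 MISS; vc=[31]
#5 0x3c→b15/s7 MISS; vc=[31,39]
#6 0x63→b24/s0 L1-HIT; vc=[31,39]
#7 0xf6→b61/s5 MISS; vc=[31,39,13]
#8 0x3b→b14/s6 MISS; vc=[31,39,13]
#9 0x7d→b31/s7 VC-HIT; vc=[15,39,13]
#10 0x7d→b31/s7 L1-HIT; vc=[15,39,13]
#11 0x3e→b15/s7 VC-HIT; vc=[31,39,13]
#12 0x40→b16/s0 MISS; vc=[39,13,24]
#13 0x37→b13/s5 VC-HIT; vc=[39,61,24]
#14 0x9f→b39/s7 VC-HIT; vc=[15,61,24]

SEQ = [MISS, MISS, MISS, L1-HIT, MISS, MISS, L1-HIT, MISS, MISS, VC-HIT, L1-HIT, VC-HIT, MISS, VC-HIT, VC-HIT]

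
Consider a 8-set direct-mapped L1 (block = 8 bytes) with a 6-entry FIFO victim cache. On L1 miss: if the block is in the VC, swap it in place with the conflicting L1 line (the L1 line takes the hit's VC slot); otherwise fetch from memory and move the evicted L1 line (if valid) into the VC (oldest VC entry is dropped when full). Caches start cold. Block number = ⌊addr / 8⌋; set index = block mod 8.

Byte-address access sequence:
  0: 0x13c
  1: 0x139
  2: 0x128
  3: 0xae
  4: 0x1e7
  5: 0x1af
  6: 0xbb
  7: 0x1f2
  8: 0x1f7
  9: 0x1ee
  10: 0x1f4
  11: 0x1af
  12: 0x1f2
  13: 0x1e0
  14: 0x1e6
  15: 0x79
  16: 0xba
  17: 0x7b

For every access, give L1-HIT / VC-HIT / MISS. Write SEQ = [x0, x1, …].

  [0] addr=0x13c blk=39 s=7: MISS | VC []
  [1] addr=0x139 blk=39 s=7: L1-HIT | VC []
  [2] addr=0x128 blk=37 s=5: MISS | VC []
  [3] addr=0xae blk=21 s=5: MISS | VC [37]
  [4] addr=0x1e7 blk=60 s=4: MISS | VC [37]
  [5] addr=0x1af blk=53 s=5: MISS | VC [37, 21]
  [6] addr=0xbb blk=23 s=7: MISS | VC [37, 21, 39]
  [7] addr=0x1f2 blk=62 s=6: MISS | VC [37, 21, 39]
  [8] addr=0x1f7 blk=62 s=6: L1-HIT | VC [37, 21, 39]
  [9] addr=0x1ee blk=61 s=5: MISS | VC [37, 21, 39, 53]
  [10] addr=0x1f4 blk=62 s=6: L1-HIT | VC [37, 21, 39, 53]
  [11] addr=0x1af blk=53 s=5: VC-HIT | VC [37, 21, 39, 61]
  [12] addr=0x1f2 blk=62 s=6: L1-HIT | VC [37, 21, 39, 61]
  [13] addr=0x1e0 blk=60 s=4: L1-HIT | VC [37, 21, 39, 61]
  [14] addr=0x1e6 blk=60 s=4: L1-HIT | VC [37, 21, 39, 61]
  [15] addr=0x79 blk=15 s=7: MISS | VC [37, 21, 39, 61, 23]
  [16] addr=0xba blk=23 s=7: VC-HIT | VC [37, 21, 39, 61, 15]
  [17] addr=0x7b blk=15 s=7: VC-HIT | VC [37, 21, 39, 61, 23]

SEQ = [MISS, L1-HIT, MISS, MISS, MISS, MISS, MISS, MISS, L1-HIT, MISS, L1-HIT, VC-HIT, L1-HIT, L1-HIT, L1-HIT, MISS, VC-HIT, VC-HIT]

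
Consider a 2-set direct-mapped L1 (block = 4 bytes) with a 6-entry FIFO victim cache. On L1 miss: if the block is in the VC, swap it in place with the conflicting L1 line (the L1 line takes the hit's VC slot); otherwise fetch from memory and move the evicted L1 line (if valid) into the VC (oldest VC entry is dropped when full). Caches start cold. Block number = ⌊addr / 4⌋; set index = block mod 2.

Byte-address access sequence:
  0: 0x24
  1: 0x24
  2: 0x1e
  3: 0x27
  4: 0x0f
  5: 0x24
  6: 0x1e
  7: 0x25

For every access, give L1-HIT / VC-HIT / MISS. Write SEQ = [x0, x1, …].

0: 0x24 (blk 9, set 1) → MISS  vc=[]
1: 0x24 (blk 9, set 1) → L1-HIT  vc=[]
2: 0x1e (blk 7, set 1) → MISS  vc=[9]
3: 0x27 (blk 9, set 1) → VC-HIT  vc=[7]
4: 0xf (blk 3, set 1) → MISS  vc=[7, 9]
5: 0x24 (blk 9, set 1) → VC-HIT  vc=[7, 3]
6: 0x1e (blk 7, set 1) → VC-HIT  vc=[9, 3]
7: 0x25 (blk 9, set 1) → VC-HIT  vc=[7, 3]

SEQ = [MISS, L1-HIT, MISS, VC-HIT, MISS, VC-HIT, VC-HIT, VC-HIT]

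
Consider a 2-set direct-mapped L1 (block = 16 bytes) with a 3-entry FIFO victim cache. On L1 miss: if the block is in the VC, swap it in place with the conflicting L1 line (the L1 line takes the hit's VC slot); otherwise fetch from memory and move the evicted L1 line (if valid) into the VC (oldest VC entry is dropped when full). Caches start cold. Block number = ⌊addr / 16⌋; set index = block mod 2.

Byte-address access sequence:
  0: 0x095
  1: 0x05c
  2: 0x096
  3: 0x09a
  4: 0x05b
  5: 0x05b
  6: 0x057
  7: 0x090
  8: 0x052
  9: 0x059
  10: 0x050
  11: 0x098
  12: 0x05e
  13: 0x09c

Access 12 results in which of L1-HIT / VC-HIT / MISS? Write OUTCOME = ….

#0 0x95→b9/s1 MISS; vc=[]
#1 0x5c→b5/s1 MISS; vc=[9]
#2 0x96→b9/s1 VC-HIT; vc=[5]
#3 0x9a→b9/s1 L1-HIT; vc=[5]
#4 0x5b→b5/s1 VC-HIT; vc=[9]
#5 0x5b→b5/s1 L1-HIT; vc=[9]
#6 0x57→b5/s1 L1-HIT; vc=[9]
#7 0x90→b9/s1 VC-HIT; vc=[5]
#8 0x52→b5/s1 VC-HIT; vc=[9]
#9 0x59→b5/s1 L1-HIT; vc=[9]
#10 0x50→b5/s1 L1-HIT; vc=[9]
#11 0x98→b9/s1 VC-HIT; vc=[5]
#12 0x5e→b5/s1 VC-HIT; vc=[9]
#13 0x9c→b9/s1 VC-HIT; vc=[5]

OUTCOME = VC-HIT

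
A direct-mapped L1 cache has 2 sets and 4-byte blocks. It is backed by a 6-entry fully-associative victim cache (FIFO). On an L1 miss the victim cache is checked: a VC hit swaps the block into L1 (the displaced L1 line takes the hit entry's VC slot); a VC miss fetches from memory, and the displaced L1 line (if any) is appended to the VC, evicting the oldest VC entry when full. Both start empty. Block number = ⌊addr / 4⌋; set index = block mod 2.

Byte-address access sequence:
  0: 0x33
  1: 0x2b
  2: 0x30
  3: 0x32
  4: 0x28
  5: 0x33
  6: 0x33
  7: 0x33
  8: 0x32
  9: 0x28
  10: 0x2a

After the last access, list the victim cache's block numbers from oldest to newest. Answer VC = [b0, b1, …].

0: 0x33 (blk 12, set 0) → MISS  vc=[]
1: 0x2b (blk 10, set 0) → MISS  vc=[12]
2: 0x30 (blk 12, set 0) → VC-HIT  vc=[10]
3: 0x32 (blk 12, set 0) → L1-HIT  vc=[10]
4: 0x28 (blk 10, set 0) → VC-HIT  vc=[12]
5: 0x33 (blk 12, set 0) → VC-HIT  vc=[10]
6: 0x33 (blk 12, set 0) → L1-HIT  vc=[10]
7: 0x33 (blk 12, set 0) → L1-HIT  vc=[10]
8: 0x32 (blk 12, set 0) → L1-HIT  vc=[10]
9: 0x28 (blk 10, set 0) → VC-HIT  vc=[12]
10: 0x2a (blk 10, set 0) → L1-HIT  vc=[12]

VC = [12]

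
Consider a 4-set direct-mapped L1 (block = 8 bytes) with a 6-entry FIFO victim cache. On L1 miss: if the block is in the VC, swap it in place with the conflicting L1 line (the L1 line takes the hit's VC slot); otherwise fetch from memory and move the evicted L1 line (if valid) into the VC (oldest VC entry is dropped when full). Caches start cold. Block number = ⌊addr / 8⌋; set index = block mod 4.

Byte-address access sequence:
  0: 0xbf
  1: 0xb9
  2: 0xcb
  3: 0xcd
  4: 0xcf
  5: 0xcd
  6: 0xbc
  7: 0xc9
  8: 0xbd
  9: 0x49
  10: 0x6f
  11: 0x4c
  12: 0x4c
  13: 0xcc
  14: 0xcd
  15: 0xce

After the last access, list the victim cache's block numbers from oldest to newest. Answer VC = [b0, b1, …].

VC = [9, 13]

0: 0xbf (blk 23, set 3) → MISS  vc=[]
1: 0xb9 (blk 23, set 3) → L1-HIT  vc=[]
2: 0xcb (blk 25, set 1) → MISS  vc=[]
3: 0xcd (blk 25, set 1) → L1-HIT  vc=[]
4: 0xcf (blk 25, set 1) → L1-HIT  vc=[]
5: 0xcd (blk 25, set 1) → L1-HIT  vc=[]
6: 0xbc (blk 23, set 3) → L1-HIT  vc=[]
7: 0xc9 (blk 25, set 1) → L1-HIT  vc=[]
8: 0xbd (blk 23, set 3) → L1-HIT  vc=[]
9: 0x49 (blk 9, set 1) → MISS  vc=[25]
10: 0x6f (blk 13, set 1) → MISS  vc=[25, 9]
11: 0x4c (blk 9, set 1) → VC-HIT  vc=[25, 13]
12: 0x4c (blk 9, set 1) → L1-HIT  vc=[25, 13]
13: 0xcc (blk 25, set 1) → VC-HIT  vc=[9, 13]
14: 0xcd (blk 25, set 1) → L1-HIT  vc=[9, 13]
15: 0xce (blk 25, set 1) → L1-HIT  vc=[9, 13]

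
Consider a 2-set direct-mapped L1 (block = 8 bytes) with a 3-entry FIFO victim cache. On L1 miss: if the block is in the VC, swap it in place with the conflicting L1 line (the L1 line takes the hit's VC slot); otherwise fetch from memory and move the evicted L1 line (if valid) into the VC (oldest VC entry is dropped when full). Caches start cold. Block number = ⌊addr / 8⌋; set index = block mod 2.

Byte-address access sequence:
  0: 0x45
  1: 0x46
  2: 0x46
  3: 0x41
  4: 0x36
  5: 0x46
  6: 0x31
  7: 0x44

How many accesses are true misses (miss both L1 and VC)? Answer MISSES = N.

0: 0x45 (blk 8, set 0) → MISS  vc=[]
1: 0x46 (blk 8, set 0) → L1-HIT  vc=[]
2: 0x46 (blk 8, set 0) → L1-HIT  vc=[]
3: 0x41 (blk 8, set 0) → L1-HIT  vc=[]
4: 0x36 (blk 6, set 0) → MISS  vc=[8]
5: 0x46 (blk 8, set 0) → VC-HIT  vc=[6]
6: 0x31 (blk 6, set 0) → VC-HIT  vc=[8]
7: 0x44 (blk 8, set 0) → VC-HIT  vc=[6]

MISSES = 2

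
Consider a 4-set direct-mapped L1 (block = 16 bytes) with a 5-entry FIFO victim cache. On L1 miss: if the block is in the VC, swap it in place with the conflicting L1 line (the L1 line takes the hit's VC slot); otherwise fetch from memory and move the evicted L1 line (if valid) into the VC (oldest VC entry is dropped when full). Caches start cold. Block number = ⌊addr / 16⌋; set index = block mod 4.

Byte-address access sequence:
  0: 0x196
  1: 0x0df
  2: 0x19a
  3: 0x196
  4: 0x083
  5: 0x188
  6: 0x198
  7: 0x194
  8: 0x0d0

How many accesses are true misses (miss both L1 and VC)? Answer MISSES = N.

MISSES = 4

  [0] addr=0x196 blk=25 s=1: MISS | VC []
  [1] addr=0xdf blk=13 s=1: MISS | VC [25]
  [2] addr=0x19a blk=25 s=1: VC-HIT | VC [13]
  [3] addr=0x196 blk=25 s=1: L1-HIT | VC [13]
  [4] addr=0x83 blk=8 s=0: MISS | VC [13]
  [5] addr=0x188 blk=24 s=0: MISS | VC [13, 8]
  [6] addr=0x198 blk=25 s=1: L1-HIT | VC [13, 8]
  [7] addr=0x194 blk=25 s=1: L1-HIT | VC [13, 8]
  [8] addr=0xd0 blk=13 s=1: VC-HIT | VC [25, 8]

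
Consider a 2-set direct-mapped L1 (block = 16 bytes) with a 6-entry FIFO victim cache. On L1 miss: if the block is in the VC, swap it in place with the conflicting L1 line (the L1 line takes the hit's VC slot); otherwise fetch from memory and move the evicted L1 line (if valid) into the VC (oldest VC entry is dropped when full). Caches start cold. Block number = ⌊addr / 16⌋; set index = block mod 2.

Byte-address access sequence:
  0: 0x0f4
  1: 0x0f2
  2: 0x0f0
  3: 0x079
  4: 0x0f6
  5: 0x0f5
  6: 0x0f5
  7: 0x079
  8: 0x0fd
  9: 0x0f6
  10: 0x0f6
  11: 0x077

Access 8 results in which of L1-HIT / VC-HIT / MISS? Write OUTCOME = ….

0: 0xf4 (blk 15, set 1) → MISS  vc=[]
1: 0xf2 (blk 15, set 1) → L1-HIT  vc=[]
2: 0xf0 (blk 15, set 1) → L1-HIT  vc=[]
3: 0x79 (blk 7, set 1) → MISS  vc=[15]
4: 0xf6 (blk 15, set 1) → VC-HIT  vc=[7]
5: 0xf5 (blk 15, set 1) → L1-HIT  vc=[7]
6: 0xf5 (blk 15, set 1) → L1-HIT  vc=[7]
7: 0x79 (blk 7, set 1) → VC-HIT  vc=[15]
8: 0xfd (blk 15, set 1) → VC-HIT  vc=[7]
9: 0xf6 (blk 15, set 1) → L1-HIT  vc=[7]
10: 0xf6 (blk 15, set 1) → L1-HIT  vc=[7]
11: 0x77 (blk 7, set 1) → VC-HIT  vc=[15]

OUTCOME = VC-HIT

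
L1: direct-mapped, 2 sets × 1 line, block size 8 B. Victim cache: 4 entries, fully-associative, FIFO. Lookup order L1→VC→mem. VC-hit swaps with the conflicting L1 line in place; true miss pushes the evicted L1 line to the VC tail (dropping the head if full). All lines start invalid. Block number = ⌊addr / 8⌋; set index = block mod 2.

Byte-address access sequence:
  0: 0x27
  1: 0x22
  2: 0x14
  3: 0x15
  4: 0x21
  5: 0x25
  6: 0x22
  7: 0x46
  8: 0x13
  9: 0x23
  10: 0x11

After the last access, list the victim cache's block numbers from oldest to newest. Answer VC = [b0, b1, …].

  [0] addr=0x27 blk=4 s=0: MISS | VC []
  [1] addr=0x22 blk=4 s=0: L1-HIT | VC []
  [2] addr=0x14 blk=2 s=0: MISS | VC [4]
  [3] addr=0x15 blk=2 s=0: L1-HIT | VC [4]
  [4] addr=0x21 blk=4 s=0: VC-HIT | VC [2]
  [5] addr=0x25 blk=4 s=0: L1-HIT | VC [2]
  [6] addr=0x22 blk=4 s=0: L1-HIT | VC [2]
  [7] addr=0x46 blk=8 s=0: MISS | VC [2, 4]
  [8] addr=0x13 blk=2 s=0: VC-HIT | VC [8, 4]
  [9] addr=0x23 blk=4 s=0: VC-HIT | VC [8, 2]
  [10] addr=0x11 blk=2 s=0: VC-HIT | VC [8, 4]

VC = [8, 4]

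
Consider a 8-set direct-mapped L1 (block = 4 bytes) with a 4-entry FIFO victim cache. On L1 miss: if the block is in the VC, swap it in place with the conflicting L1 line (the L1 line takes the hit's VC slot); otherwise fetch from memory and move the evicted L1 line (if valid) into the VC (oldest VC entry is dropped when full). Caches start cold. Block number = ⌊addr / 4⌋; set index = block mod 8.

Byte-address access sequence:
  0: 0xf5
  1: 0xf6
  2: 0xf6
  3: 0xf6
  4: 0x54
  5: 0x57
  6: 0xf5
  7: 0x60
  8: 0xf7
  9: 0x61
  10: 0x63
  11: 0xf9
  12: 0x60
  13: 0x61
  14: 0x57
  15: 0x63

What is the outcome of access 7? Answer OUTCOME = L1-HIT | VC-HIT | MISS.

OUTCOME = MISS

#0 0xf5→b61/s5 MISS; vc=[]
#1 0xf6→b61/s5 L1-HIT; vc=[]
#2 0xf6→b61/s5 L1-HIT; vc=[]
#3 0xf6→b61/s5 L1-HIT; vc=[]
#4 0x54→b21/s5 MISS; vc=[61]
#5 0x57→b21/s5 L1-HIT; vc=[61]
#6 0xf5→b61/s5 VC-HIT; vc=[21]
#7 0x60→b24/s0 MISS; vc=[21]
#8 0xf7→b61/s5 L1-HIT; vc=[21]
#9 0x61→b24/s0 L1-HIT; vc=[21]
#10 0x63→b24/s0 L1-HIT; vc=[21]
#11 0xf9→b62/s6 MISS; vc=[21]
#12 0x60→b24/s0 L1-HIT; vc=[21]
#13 0x61→b24/s0 L1-HIT; vc=[21]
#14 0x57→b21/s5 VC-HIT; vc=[61]
#15 0x63→b24/s0 L1-HIT; vc=[61]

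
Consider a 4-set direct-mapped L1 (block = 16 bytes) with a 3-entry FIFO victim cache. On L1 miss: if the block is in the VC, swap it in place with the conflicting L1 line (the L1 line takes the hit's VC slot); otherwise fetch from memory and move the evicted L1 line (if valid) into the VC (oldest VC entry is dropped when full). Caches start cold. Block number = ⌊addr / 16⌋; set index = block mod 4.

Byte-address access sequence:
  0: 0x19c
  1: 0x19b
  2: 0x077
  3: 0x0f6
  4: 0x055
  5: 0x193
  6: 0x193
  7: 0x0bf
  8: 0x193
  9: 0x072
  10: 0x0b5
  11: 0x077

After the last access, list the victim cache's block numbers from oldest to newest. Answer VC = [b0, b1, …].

VC = [11, 5, 15]

  [0] addr=0x19c blk=25 s=1: MISS | VC []
  [1] addr=0x19b blk=25 s=1: L1-HIT | VC []
  [2] addr=0x77 blk=7 s=3: MISS | VC []
  [3] addr=0xf6 blk=15 s=3: MISS | VC [7]
  [4] addr=0x55 blk=5 s=1: MISS | VC [7, 25]
  [5] addr=0x193 blk=25 s=1: VC-HIT | VC [7, 5]
  [6] addr=0x193 blk=25 s=1: L1-HIT | VC [7, 5]
  [7] addr=0xbf blk=11 s=3: MISS | VC [7, 5, 15]
  [8] addr=0x193 blk=25 s=1: L1-HIT | VC [7, 5, 15]
  [9] addr=0x72 blk=7 s=3: VC-HIT | VC [11, 5, 15]
  [10] addr=0xb5 blk=11 s=3: VC-HIT | VC [7, 5, 15]
  [11] addr=0x77 blk=7 s=3: VC-HIT | VC [11, 5, 15]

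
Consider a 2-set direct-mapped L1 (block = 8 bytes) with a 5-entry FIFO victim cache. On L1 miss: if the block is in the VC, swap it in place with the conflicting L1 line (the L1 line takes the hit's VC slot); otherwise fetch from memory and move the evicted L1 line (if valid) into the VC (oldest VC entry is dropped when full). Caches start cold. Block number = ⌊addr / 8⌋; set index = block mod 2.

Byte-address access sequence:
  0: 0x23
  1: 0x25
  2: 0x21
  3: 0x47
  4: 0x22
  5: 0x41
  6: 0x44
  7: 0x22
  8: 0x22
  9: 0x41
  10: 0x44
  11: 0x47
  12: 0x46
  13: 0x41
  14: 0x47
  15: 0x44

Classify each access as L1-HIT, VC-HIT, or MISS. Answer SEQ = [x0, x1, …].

#0 0x23→b4/s0 MISS; vc=[]
#1 0x25→b4/s0 L1-HIT; vc=[]
#2 0x21→b4/s0 L1-HIT; vc=[]
#3 0x47→b8/s0 MISS; vc=[4]
#4 0x22→b4/s0 VC-HIT; vc=[8]
#5 0x41→b8/s0 VC-HIT; vc=[4]
#6 0x44→b8/s0 L1-HIT; vc=[4]
#7 0x22→b4/s0 VC-HIT; vc=[8]
#8 0x22→b4/s0 L1-HIT; vc=[8]
#9 0x41→b8/s0 VC-HIT; vc=[4]
#10 0x44→b8/s0 L1-HIT; vc=[4]
#11 0x47→b8/s0 L1-HIT; vc=[4]
#12 0x46→b8/s0 L1-HIT; vc=[4]
#13 0x41→b8/s0 L1-HIT; vc=[4]
#14 0x47→b8/s0 L1-HIT; vc=[4]
#15 0x44→b8/s0 L1-HIT; vc=[4]

SEQ = [MISS, L1-HIT, L1-HIT, MISS, VC-HIT, VC-HIT, L1-HIT, VC-HIT, L1-HIT, VC-HIT, L1-HIT, L1-HIT, L1-HIT, L1-HIT, L1-HIT, L1-HIT]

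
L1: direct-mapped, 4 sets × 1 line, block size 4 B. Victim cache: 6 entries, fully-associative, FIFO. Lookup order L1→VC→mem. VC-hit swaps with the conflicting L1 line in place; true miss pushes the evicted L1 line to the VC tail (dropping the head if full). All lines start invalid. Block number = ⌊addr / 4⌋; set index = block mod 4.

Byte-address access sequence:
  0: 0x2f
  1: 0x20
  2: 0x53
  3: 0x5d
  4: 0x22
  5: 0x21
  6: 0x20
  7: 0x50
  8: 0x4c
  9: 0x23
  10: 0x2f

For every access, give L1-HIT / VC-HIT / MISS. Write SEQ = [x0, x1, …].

  [0] addr=0x2f blk=11 s=3: MISS | VC []
  [1] addr=0x20 blk=8 s=0: MISS | VC []
  [2] addr=0x53 blk=20 s=0: MISS | VC [8]
  [3] addr=0x5d blk=23 s=3: MISS | VC [8, 11]
  [4] addr=0x22 blk=8 s=0: VC-HIT | VC [20, 11]
  [5] addr=0x21 blk=8 s=0: L1-HIT | VC [20, 11]
  [6] addr=0x20 blk=8 s=0: L1-HIT | VC [20, 11]
  [7] addr=0x50 blk=20 s=0: VC-HIT | VC [8, 11]
  [8] addr=0x4c blk=19 s=3: MISS | VC [8, 11, 23]
  [9] addr=0x23 blk=8 s=0: VC-HIT | VC [20, 11, 23]
  [10] addr=0x2f blk=11 s=3: VC-HIT | VC [20, 19, 23]

SEQ = [MISS, MISS, MISS, MISS, VC-HIT, L1-HIT, L1-HIT, VC-HIT, MISS, VC-HIT, VC-HIT]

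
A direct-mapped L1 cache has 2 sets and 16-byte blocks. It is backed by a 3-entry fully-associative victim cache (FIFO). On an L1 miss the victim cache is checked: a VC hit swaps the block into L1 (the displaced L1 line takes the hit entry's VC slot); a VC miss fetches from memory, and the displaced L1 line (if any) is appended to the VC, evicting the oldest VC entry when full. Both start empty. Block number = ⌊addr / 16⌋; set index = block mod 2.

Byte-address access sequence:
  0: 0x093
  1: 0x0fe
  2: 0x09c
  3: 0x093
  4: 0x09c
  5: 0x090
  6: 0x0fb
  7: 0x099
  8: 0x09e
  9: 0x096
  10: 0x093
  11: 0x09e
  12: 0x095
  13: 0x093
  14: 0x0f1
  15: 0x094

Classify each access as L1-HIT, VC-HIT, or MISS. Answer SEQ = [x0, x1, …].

#0 0x93→b9/s1 MISS; vc=[]
#1 0xfe→b15/s1 MISS; vc=[9]
#2 0x9c→b9/s1 VC-HIT; vc=[15]
#3 0x93→b9/s1 L1-HIT; vc=[15]
#4 0x9c→b9/s1 L1-HIT; vc=[15]
#5 0x90→b9/s1 L1-HIT; vc=[15]
#6 0xfb→b15/s1 VC-HIT; vc=[9]
#7 0x99→b9/s1 VC-HIT; vc=[15]
#8 0x9e→b9/s1 L1-HIT; vc=[15]
#9 0x96→b9/s1 L1-HIT; vc=[15]
#10 0x93→b9/s1 L1-HIT; vc=[15]
#11 0x9e→b9/s1 L1-HIT; vc=[15]
#12 0x95→b9/s1 L1-HIT; vc=[15]
#13 0x93→b9/s1 L1-HIT; vc=[15]
#14 0xf1→b15/s1 VC-HIT; vc=[9]
#15 0x94→b9/s1 VC-HIT; vc=[15]

SEQ = [MISS, MISS, VC-HIT, L1-HIT, L1-HIT, L1-HIT, VC-HIT, VC-HIT, L1-HIT, L1-HIT, L1-HIT, L1-HIT, L1-HIT, L1-HIT, VC-HIT, VC-HIT]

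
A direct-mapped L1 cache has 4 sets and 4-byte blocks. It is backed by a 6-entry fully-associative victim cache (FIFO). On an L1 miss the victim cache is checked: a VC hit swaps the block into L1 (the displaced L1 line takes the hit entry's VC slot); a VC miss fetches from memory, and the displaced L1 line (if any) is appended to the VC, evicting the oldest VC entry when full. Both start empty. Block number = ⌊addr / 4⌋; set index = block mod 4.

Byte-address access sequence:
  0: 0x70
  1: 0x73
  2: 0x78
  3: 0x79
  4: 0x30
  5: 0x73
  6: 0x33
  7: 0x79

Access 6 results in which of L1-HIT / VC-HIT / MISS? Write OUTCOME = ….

OUTCOME = VC-HIT

#0 0x70→b28/s0 MISS; vc=[]
#1 0x73→b28/s0 L1-HIT; vc=[]
#2 0x78→b30/s2 MISS; vc=[]
#3 0x79→b30/s2 L1-HIT; vc=[]
#4 0x30→b12/s0 MISS; vc=[28]
#5 0x73→b28/s0 VC-HIT; vc=[12]
#6 0x33→b12/s0 VC-HIT; vc=[28]
#7 0x79→b30/s2 L1-HIT; vc=[28]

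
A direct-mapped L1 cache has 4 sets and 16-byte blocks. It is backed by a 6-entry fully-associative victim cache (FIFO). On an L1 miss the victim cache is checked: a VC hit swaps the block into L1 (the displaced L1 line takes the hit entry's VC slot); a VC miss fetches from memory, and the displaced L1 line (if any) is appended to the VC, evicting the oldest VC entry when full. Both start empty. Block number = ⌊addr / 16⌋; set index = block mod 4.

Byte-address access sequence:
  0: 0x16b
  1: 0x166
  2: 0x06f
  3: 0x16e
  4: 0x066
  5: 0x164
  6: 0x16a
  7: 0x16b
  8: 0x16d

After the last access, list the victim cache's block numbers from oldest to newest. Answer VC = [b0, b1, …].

#0 0x16b→b22/s2 MISS; vc=[]
#1 0x166→b22/s2 L1-HIT; vc=[]
#2 0x6f→b6/s2 MISS; vc=[22]
#3 0x16e→b22/s2 VC-HIT; vc=[6]
#4 0x66→b6/s2 VC-HIT; vc=[22]
#5 0x164→b22/s2 VC-HIT; vc=[6]
#6 0x16a→b22/s2 L1-HIT; vc=[6]
#7 0x16b→b22/s2 L1-HIT; vc=[6]
#8 0x16d→b22/s2 L1-HIT; vc=[6]

VC = [6]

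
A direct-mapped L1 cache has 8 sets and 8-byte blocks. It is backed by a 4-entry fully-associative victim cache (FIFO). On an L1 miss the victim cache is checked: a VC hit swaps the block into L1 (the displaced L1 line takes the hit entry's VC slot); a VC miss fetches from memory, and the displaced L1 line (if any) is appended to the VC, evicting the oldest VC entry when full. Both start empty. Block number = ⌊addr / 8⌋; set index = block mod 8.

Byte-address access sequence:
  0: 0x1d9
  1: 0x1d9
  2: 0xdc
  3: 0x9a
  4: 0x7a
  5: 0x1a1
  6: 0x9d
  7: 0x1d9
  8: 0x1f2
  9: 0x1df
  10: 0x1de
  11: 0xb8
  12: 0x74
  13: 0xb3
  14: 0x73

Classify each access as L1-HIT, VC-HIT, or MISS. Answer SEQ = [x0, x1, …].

  [0] addr=0x1d9 blk=59 s=3: MISS | VC []
  [1] addr=0x1d9 blk=59 s=3: L1-HIT | VC []
  [2] addr=0xdc blk=27 s=3: MISS | VC [59]
  [3] addr=0x9a blk=19 s=3: MISS | VC [59, 27]
  [4] addr=0x7a blk=15 s=7: MISS | VC [59, 27]
  [5] addr=0x1a1 blk=52 s=4: MISS | VC [59, 27]
  [6] addr=0x9d blk=19 s=3: L1-HIT | VC [59, 27]
  [7] addr=0x1d9 blk=59 s=3: VC-HIT | VC [19, 27]
  [8] addr=0x1f2 blk=62 s=6: MISS | VC [19, 27]
  [9] addr=0x1df blk=59 s=3: L1-HIT | VC [19, 27]
  [10] addr=0x1de blk=59 s=3: L1-HIT | VC [19, 27]
  [11] addr=0xb8 blk=23 s=7: MISS | VC [19, 27, 15]
  [12] addr=0x74 blk=14 s=6: MISS | VC [19, 27, 15, 62]
  [13] addr=0xb3 blk=22 s=6: MISS | VC [27, 15, 62, 14]
  [14] addr=0x73 blk=14 s=6: VC-HIT | VC [27, 15, 62, 22]

SEQ = [MISS, L1-HIT, MISS, MISS, MISS, MISS, L1-HIT, VC-HIT, MISS, L1-HIT, L1-HIT, MISS, MISS, MISS, VC-HIT]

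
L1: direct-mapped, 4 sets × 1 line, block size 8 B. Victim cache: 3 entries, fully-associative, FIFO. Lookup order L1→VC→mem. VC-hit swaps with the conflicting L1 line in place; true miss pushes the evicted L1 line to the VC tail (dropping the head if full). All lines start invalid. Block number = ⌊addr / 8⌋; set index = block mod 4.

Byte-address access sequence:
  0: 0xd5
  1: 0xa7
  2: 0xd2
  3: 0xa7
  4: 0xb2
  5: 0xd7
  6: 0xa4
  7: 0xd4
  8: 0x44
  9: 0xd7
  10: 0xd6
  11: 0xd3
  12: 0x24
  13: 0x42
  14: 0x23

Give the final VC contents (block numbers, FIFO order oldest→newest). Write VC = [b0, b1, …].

VC = [22, 20, 8]

#0 0xd5→b26/s2 MISS; vc=[]
#1 0xa7→b20/s0 MISS; vc=[]
#2 0xd2→b26/s2 L1-HIT; vc=[]
#3 0xa7→b20/s0 L1-HIT; vc=[]
#4 0xb2→b22/s2 MISS; vc=[26]
#5 0xd7→b26/s2 VC-HIT; vc=[22]
#6 0xa4→b20/s0 L1-HIT; vc=[22]
#7 0xd4→b26/s2 L1-HIT; vc=[22]
#8 0x44→b8/s0 MISS; vc=[22,20]
#9 0xd7→b26/s2 L1-HIT; vc=[22,20]
#10 0xd6→b26/s2 L1-HIT; vc=[22,20]
#11 0xd3→b26/s2 L1-HIT; vc=[22,20]
#12 0x24→b4/s0 MISS; vc=[22,20,8]
#13 0x42→b8/s0 VC-HIT; vc=[22,20,4]
#14 0x23→b4/s0 VC-HIT; vc=[22,20,8]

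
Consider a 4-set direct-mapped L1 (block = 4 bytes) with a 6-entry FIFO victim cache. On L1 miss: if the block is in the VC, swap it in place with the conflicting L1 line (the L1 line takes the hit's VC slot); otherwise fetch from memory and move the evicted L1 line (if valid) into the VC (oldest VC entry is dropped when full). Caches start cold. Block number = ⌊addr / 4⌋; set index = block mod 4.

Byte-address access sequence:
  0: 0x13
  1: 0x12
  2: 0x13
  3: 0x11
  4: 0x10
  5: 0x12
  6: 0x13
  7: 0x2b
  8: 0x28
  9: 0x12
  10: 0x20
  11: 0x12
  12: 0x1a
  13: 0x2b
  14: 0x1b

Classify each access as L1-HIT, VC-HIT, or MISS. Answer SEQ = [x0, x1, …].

#0 0x13→b4/s0 MISS; vc=[]
#1 0x12→b4/s0 L1-HIT; vc=[]
#2 0x13→b4/s0 L1-HIT; vc=[]
#3 0x11→b4/s0 L1-HIT; vc=[]
#4 0x10→b4/s0 L1-HIT; vc=[]
#5 0x12→b4/s0 L1-HIT; vc=[]
#6 0x13→b4/s0 L1-HIT; vc=[]
#7 0x2b→b10/s2 MISS; vc=[]
#8 0x28→b10/s2 L1-HIT; vc=[]
#9 0x12→b4/s0 L1-HIT; vc=[]
#10 0x20→b8/s0 MISS; vc=[4]
#11 0x12→b4/s0 VC-HIT; vc=[8]
#12 0x1a→b6/s2 MISS; vc=[8,10]
#13 0x2b→b10/s2 VC-HIT; vc=[8,6]
#14 0x1b→b6/s2 VC-HIT; vc=[8,10]

SEQ = [MISS, L1-HIT, L1-HIT, L1-HIT, L1-HIT, L1-HIT, L1-HIT, MISS, L1-HIT, L1-HIT, MISS, VC-HIT, MISS, VC-HIT, VC-HIT]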